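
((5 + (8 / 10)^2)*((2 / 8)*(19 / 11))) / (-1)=-2679 / 1100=-2.44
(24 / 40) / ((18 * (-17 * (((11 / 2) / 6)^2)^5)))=-10319560704 / 2204681091085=-0.00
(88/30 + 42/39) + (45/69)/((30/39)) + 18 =205037/8970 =22.86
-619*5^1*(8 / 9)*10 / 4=-61900 / 9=-6877.78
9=9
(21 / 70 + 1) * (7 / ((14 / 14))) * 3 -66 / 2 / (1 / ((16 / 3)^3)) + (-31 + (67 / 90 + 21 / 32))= -7212271 / 1440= -5008.52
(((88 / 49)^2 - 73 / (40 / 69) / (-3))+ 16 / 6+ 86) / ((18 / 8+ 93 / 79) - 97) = -1.43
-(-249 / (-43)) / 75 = -83 / 1075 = -0.08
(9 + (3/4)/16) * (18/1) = 5211/32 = 162.84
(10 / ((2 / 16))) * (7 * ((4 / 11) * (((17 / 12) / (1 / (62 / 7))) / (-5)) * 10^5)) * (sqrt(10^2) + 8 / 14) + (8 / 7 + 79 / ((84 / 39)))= -71310623579 / 132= -540231996.81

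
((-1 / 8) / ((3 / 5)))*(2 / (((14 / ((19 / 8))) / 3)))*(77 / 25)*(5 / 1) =-209 / 64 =-3.27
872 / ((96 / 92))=2507 / 3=835.67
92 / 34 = 2.71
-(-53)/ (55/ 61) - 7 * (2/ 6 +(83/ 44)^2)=915919/ 29040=31.54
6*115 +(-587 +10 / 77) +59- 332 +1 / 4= -52243 / 308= -169.62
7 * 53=371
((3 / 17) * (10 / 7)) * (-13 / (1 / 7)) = -390 / 17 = -22.94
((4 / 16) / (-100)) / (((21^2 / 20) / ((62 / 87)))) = -31 / 383670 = -0.00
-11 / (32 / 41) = -451 / 32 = -14.09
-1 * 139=-139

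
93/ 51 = 31/ 17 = 1.82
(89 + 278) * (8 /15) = 2936 /15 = 195.73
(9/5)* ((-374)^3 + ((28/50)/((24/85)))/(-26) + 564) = -244825121157/2600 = -94163508.14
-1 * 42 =-42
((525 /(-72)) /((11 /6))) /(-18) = 175 /792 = 0.22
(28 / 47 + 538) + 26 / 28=355007 / 658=539.52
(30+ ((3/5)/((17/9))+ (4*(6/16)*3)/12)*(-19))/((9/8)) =3817/255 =14.97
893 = 893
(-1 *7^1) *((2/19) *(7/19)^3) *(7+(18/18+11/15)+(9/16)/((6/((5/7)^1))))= -10142167/31277040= -0.32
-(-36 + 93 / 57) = 653 / 19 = 34.37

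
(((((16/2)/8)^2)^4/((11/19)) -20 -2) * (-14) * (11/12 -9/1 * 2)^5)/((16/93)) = -17519991945596875/7299072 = -2400304031.20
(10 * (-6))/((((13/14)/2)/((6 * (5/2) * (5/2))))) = -63000/13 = -4846.15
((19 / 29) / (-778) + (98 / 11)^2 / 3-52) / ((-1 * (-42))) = -209201761 / 343980252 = -0.61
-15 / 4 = -3.75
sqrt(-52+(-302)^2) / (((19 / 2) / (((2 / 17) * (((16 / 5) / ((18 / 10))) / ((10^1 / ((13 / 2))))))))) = 832 * sqrt(633) / 4845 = 4.32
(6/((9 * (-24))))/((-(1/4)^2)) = 4/9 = 0.44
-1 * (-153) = 153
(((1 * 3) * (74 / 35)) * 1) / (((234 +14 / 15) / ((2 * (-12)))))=-3996 / 6167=-0.65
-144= -144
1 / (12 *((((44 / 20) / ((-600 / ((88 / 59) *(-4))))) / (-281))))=-2072375 / 1936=-1070.44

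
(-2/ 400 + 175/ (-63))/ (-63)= 5009/ 113400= 0.04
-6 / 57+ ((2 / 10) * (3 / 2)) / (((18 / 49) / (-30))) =-935 / 38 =-24.61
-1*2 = -2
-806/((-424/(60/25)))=1209/265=4.56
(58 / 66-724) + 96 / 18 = -23687 / 33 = -717.79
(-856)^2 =732736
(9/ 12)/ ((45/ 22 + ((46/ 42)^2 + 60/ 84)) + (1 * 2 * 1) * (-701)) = -14553/ 27127582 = -0.00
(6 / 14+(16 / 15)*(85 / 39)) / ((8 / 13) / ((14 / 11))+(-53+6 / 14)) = -451 / 8532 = -0.05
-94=-94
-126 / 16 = -63 / 8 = -7.88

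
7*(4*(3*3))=252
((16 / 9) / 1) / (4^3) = 1 / 36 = 0.03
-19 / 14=-1.36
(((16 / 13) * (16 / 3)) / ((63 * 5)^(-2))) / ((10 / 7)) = 5927040 / 13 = 455926.15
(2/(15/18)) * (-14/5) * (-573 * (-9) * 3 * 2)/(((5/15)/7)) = -109163376/25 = -4366535.04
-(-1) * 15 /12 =5 /4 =1.25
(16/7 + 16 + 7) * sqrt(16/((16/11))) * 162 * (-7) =-28674 * sqrt(11) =-95100.90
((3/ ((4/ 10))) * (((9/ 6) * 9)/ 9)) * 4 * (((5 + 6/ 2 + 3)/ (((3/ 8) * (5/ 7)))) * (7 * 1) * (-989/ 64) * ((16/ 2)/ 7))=-228459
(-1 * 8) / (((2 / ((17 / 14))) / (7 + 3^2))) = -544 / 7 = -77.71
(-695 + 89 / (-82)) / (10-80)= 57079 / 5740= 9.94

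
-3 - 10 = -13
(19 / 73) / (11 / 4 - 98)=-76 / 27813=-0.00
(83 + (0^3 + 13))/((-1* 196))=-24/49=-0.49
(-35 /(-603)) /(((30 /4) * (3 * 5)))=14 /27135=0.00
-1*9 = -9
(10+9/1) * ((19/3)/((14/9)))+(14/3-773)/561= 1790419/23562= 75.99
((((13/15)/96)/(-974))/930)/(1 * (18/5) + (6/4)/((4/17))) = -13/13011198480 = -0.00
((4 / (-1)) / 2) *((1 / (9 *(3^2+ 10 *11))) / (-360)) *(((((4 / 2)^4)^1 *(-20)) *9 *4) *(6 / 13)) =-128 / 4641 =-0.03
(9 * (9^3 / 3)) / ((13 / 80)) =174960 / 13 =13458.46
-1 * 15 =-15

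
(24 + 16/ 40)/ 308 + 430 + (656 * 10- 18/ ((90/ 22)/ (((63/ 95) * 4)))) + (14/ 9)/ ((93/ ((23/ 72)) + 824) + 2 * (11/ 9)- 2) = 14734989710482/ 2111511325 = 6978.41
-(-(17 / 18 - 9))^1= -145 / 18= -8.06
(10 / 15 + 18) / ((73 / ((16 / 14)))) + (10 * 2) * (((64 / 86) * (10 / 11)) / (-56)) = 0.05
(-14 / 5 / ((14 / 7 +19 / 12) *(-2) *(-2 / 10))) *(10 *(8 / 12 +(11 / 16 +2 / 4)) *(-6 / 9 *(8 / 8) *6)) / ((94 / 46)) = 143290 / 2021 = 70.90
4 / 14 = 2 / 7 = 0.29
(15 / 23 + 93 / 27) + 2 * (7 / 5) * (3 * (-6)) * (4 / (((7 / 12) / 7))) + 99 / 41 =-2412.69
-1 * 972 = -972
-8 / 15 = -0.53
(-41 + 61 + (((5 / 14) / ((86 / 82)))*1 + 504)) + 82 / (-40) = 522.29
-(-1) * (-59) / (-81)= 59 / 81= 0.73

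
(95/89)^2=9025/7921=1.14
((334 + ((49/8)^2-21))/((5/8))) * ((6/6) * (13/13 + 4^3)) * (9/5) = 2624661/40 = 65616.52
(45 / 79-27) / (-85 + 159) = -1044 / 2923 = -0.36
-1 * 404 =-404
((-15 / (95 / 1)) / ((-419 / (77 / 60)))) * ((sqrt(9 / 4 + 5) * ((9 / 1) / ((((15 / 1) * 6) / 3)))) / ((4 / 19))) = 231 * sqrt(29) / 670400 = 0.00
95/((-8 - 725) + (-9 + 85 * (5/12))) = -1140/8479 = -0.13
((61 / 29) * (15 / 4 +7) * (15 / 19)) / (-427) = -645 / 15428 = -0.04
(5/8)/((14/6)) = 15/56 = 0.27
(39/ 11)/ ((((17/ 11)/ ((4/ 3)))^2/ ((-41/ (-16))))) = 5863/ 867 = 6.76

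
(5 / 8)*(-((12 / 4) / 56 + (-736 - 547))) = 359225 / 448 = 801.84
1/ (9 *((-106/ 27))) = -0.03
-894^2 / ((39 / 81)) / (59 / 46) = -1294199.62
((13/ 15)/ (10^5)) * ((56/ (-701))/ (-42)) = 13/ 788625000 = 0.00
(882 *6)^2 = 28005264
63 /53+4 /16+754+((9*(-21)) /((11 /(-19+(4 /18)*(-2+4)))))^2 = 2626776901 /25652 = 102400.47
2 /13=0.15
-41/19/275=-41/5225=-0.01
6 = 6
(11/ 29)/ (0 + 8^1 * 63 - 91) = 11/ 11977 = 0.00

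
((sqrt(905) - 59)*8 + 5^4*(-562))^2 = 123708423204 - 5627552*sqrt(905) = 123539128330.87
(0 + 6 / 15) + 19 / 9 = 113 / 45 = 2.51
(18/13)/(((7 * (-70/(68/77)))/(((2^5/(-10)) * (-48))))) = -470016/1226225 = -0.38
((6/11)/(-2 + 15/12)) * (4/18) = -16/99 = -0.16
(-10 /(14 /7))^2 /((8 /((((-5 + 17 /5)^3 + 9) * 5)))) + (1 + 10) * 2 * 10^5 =17600613 /8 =2200076.62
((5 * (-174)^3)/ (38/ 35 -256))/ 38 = 76825350/ 28253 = 2719.19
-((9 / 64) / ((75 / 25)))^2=-9 / 4096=-0.00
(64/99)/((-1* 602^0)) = -64/99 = -0.65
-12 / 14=-6 / 7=-0.86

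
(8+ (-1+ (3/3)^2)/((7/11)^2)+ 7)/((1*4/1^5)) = 15/4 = 3.75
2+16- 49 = -31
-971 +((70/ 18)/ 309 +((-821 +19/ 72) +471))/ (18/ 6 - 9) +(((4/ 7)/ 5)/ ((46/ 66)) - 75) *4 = -130245010531/ 107457840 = -1212.06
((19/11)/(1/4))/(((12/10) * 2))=95/33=2.88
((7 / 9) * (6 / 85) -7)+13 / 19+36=144086 / 4845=29.74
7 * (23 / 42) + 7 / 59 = 1399 / 354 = 3.95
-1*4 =-4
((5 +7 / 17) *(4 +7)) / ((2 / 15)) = 446.47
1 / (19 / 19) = 1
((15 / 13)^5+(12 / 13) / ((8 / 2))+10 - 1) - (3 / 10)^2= 415327863 / 37129300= 11.19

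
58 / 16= 29 / 8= 3.62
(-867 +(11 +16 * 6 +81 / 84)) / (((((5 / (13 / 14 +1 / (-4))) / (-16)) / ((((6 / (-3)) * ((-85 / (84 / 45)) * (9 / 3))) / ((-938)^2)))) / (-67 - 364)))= -220.59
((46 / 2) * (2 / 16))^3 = 12167 / 512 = 23.76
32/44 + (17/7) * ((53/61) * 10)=102526/4697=21.83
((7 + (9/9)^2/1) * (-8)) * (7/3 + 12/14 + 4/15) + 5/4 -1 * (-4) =-30241/140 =-216.01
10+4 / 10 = 52 / 5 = 10.40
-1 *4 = -4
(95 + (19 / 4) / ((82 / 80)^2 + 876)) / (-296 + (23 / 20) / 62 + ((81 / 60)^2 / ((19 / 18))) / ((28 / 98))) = -10470008634000 / 31952471215511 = -0.33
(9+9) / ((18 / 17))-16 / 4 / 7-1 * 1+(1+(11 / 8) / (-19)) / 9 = 49577 / 3192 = 15.53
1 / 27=0.04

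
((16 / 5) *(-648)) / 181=-10368 / 905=-11.46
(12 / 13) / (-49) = -12 / 637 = -0.02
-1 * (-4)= 4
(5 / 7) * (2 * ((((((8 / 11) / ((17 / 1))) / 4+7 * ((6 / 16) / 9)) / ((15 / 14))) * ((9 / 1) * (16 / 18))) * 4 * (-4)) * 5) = -434240 / 1683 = -258.02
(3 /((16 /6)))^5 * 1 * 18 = 531441 /16384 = 32.44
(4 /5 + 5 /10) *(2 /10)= 13 /50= 0.26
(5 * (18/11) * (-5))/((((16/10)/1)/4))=-102.27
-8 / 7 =-1.14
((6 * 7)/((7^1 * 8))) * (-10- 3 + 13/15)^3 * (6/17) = -3014284/6375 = -472.83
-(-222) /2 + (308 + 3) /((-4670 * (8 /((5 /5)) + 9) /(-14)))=4408322 /39695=111.05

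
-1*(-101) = 101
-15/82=-0.18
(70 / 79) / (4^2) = 35 / 632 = 0.06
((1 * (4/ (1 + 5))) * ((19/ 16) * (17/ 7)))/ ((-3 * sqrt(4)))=-323/ 1008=-0.32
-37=-37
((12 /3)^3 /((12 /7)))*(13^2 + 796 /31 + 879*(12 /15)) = 15587152 /465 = 33520.76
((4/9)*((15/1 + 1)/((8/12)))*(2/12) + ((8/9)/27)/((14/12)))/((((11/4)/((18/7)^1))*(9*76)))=2048/829521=0.00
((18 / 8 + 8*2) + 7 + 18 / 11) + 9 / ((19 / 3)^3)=26.92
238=238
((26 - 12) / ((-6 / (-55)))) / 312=0.41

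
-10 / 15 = -2 / 3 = -0.67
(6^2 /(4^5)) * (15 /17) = 135 /4352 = 0.03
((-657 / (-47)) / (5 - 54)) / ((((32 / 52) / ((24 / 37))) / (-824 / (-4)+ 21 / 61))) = -322516701 / 5197871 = -62.05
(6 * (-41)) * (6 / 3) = -492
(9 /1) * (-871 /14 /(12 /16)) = -5226 /7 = -746.57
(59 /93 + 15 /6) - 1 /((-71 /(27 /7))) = 294773 /92442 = 3.19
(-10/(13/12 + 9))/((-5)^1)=24/121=0.20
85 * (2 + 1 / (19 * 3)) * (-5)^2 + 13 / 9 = 4288.73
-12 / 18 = -2 / 3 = -0.67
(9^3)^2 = 531441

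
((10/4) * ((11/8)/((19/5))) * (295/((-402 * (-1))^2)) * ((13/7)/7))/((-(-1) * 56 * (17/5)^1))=5273125/2291705031168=0.00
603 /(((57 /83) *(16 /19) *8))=16683 /128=130.34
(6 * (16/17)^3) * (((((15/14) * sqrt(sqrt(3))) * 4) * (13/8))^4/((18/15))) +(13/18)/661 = 4128798306049469/140350152474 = 29417.84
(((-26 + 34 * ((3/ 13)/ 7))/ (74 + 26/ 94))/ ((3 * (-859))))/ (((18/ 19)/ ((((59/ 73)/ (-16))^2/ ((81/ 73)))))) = 879714839/ 2788277679061056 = 0.00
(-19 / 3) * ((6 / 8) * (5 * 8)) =-190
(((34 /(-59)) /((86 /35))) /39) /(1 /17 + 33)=-10115 /55605966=-0.00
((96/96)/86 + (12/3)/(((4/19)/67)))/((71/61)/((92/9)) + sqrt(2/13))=-2551894400718/2480279345 + 1723995591288 * sqrt(26)/2480279345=2515.36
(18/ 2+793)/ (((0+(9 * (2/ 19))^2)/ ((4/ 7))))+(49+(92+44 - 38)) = 372871/ 567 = 657.62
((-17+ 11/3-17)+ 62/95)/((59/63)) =-177639/5605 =-31.69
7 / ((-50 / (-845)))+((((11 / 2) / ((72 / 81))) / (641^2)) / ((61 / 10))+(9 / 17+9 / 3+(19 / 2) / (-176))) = 91320268523361 / 749907130720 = 121.78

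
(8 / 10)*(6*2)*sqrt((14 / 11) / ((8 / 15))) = 24*sqrt(1155) / 55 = 14.83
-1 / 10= -0.10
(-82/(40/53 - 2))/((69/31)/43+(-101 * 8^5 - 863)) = -2896609/145622546982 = -0.00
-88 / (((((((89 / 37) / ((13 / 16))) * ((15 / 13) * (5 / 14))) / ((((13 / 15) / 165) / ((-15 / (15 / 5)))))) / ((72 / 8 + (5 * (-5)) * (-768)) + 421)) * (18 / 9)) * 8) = 1116992149 / 12015000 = 92.97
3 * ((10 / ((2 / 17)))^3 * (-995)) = -1833163125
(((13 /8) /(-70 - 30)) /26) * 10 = -1 /160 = -0.01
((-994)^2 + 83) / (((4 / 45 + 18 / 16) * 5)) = 71144568 / 437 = 162802.22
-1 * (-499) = 499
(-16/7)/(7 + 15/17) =-136/469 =-0.29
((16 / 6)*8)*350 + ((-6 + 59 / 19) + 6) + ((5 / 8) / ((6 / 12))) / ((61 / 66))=51954199 / 6954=7471.12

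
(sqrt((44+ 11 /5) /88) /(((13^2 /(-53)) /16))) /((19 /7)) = -1484 * sqrt(210) /16055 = -1.34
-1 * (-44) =44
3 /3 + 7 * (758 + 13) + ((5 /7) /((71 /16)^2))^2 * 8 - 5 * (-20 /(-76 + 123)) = 316032834324814 /58523101343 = 5400.14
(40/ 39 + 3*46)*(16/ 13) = 86752/ 507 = 171.11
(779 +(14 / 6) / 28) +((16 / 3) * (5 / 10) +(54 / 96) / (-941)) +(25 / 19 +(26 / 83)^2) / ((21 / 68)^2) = 692284302952825 / 869076449136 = 796.57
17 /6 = 2.83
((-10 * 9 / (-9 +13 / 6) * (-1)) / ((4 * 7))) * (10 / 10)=-135 / 287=-0.47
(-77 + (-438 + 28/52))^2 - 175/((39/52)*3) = 402445796/1521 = 264592.90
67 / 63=1.06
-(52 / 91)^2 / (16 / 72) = -72 / 49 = -1.47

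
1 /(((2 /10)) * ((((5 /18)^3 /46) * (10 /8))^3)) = 1235679992784617472 /48828125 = 25306726252.23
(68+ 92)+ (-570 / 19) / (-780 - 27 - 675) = 39525 / 247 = 160.02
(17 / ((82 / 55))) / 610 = 187 / 10004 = 0.02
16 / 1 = 16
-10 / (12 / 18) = -15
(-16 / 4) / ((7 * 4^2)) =-1 / 28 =-0.04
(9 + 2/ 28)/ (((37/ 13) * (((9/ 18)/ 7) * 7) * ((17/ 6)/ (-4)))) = -39624/ 4403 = -9.00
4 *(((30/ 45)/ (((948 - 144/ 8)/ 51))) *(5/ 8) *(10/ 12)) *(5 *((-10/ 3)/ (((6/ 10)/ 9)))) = -10625/ 558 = -19.04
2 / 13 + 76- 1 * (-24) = 1302 / 13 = 100.15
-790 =-790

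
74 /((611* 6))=37 /1833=0.02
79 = 79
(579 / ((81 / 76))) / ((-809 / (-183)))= 122.89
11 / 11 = 1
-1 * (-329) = 329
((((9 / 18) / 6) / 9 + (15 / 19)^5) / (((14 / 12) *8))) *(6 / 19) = 84488599 / 7903708008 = 0.01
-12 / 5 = -2.40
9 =9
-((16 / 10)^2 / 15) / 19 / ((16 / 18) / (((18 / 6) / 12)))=-6 / 2375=-0.00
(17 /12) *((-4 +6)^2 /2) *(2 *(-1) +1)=-17 /6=-2.83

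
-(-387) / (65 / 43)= 16641 / 65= 256.02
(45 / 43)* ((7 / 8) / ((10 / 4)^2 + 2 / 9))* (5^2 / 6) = 23625 / 40076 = 0.59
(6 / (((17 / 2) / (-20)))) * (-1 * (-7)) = -98.82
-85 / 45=-17 / 9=-1.89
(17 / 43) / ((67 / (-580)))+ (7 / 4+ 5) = 38347 / 11524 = 3.33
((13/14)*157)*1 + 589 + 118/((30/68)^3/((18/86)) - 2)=577832413/874762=660.56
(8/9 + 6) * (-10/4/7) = -155/63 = -2.46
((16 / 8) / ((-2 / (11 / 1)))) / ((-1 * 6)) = 11 / 6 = 1.83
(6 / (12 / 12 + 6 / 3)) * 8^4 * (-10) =-81920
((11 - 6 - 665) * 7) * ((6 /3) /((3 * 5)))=-616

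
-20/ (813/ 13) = -260/ 813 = -0.32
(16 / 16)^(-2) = 1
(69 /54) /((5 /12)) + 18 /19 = 1144 /285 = 4.01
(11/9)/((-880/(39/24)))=-0.00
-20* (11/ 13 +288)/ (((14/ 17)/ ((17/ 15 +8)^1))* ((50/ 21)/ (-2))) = 3498158/ 65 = 53817.82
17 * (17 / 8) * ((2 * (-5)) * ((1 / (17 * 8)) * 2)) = -85 / 16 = -5.31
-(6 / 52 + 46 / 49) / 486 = -1343 / 619164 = -0.00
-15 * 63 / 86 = -10.99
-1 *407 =-407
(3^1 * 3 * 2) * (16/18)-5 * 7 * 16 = -544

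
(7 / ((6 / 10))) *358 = 12530 / 3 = 4176.67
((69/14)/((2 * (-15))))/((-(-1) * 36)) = -23/5040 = -0.00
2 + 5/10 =5/2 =2.50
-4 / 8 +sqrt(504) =-1 / 2 +6 * sqrt(14) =21.95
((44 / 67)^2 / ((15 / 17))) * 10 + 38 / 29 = 2420642 / 390543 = 6.20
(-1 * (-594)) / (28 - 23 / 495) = 294030 / 13837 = 21.25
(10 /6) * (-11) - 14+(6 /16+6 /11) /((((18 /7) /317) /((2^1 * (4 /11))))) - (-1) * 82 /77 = 260485 /5082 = 51.26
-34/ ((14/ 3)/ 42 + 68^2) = -306/ 41617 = -0.01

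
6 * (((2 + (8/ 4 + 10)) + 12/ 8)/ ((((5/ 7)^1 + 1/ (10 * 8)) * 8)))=6510/ 407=16.00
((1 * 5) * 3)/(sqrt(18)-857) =-12855/734431-45 * sqrt(2)/734431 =-0.02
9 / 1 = 9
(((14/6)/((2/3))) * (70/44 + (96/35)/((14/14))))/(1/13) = 43381/220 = 197.19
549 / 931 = 0.59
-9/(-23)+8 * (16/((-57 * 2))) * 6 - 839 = -369416/437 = -845.35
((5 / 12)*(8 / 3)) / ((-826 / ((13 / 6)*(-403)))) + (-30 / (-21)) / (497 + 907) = 2705 / 2301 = 1.18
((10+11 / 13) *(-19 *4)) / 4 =-2679 / 13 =-206.08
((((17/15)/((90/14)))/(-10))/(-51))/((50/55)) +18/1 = 18.00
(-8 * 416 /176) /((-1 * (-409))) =-208 /4499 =-0.05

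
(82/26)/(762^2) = 41/7548372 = 0.00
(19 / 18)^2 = 361 / 324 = 1.11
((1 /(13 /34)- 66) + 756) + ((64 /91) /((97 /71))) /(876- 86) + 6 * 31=235649214 /268205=878.62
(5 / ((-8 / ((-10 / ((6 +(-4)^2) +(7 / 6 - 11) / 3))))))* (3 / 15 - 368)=-82755 / 674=-122.78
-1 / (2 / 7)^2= -49 / 4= -12.25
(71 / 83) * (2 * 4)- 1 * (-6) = 1066 / 83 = 12.84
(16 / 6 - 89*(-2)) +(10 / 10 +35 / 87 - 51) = 131.07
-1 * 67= -67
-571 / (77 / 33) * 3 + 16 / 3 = -15305 / 21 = -728.81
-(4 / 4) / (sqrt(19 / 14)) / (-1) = sqrt(266) / 19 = 0.86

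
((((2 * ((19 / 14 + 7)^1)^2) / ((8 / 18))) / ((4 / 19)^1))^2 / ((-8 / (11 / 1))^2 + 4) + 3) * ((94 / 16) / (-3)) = -10387242934539013 / 10778607616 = -963690.61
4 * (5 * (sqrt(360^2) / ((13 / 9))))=64800 / 13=4984.62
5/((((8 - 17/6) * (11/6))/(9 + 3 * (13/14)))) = 1350/217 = 6.22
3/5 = 0.60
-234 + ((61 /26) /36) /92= -20150147 /86112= -234.00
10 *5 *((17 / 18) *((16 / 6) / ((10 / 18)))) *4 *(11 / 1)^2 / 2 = 164560 / 3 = 54853.33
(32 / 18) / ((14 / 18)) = 16 / 7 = 2.29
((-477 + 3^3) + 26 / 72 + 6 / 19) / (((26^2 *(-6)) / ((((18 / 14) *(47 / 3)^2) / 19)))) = 678907433 / 368982432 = 1.84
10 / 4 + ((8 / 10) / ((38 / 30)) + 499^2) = 9462157 / 38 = 249004.13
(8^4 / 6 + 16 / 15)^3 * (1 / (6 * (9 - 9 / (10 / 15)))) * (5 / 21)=-2818689.29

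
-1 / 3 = -0.33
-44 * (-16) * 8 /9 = 5632 /9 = 625.78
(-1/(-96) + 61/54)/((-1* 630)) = -197/108864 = -0.00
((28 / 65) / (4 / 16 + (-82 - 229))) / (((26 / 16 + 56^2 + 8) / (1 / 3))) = -128 / 871374075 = -0.00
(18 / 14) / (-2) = -9 / 14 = -0.64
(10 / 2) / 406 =5 / 406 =0.01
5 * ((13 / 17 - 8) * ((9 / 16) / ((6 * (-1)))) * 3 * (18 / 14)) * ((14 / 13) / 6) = 16605 / 7072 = 2.35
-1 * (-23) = 23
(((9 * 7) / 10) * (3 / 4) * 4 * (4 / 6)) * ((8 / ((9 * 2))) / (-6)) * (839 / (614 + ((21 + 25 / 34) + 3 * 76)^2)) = -13578376 / 1092102975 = -0.01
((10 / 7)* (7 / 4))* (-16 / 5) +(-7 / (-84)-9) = -16.92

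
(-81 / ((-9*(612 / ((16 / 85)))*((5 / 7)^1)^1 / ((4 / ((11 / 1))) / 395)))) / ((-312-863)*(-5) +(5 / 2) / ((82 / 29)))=18368 / 30251346118125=0.00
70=70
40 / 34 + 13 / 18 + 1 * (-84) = -82.10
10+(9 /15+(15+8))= 168 /5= 33.60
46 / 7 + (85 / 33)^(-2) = 339973 / 50575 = 6.72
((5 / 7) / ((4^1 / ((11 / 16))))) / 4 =55 / 1792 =0.03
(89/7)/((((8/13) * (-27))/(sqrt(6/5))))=-1157 * sqrt(30)/7560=-0.84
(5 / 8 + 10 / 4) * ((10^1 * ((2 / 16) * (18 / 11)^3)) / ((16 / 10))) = 455625 / 42592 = 10.70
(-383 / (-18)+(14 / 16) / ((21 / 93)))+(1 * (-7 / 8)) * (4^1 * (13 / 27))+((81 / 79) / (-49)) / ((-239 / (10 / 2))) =4689769141 / 199836504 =23.47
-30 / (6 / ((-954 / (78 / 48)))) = 2935.38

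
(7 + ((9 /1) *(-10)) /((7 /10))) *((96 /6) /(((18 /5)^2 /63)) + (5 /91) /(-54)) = -325247945 /34398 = -9455.43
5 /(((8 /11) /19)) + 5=1085 /8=135.62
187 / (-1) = -187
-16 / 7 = -2.29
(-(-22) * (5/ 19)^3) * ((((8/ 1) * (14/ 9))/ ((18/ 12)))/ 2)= 308000/ 185193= 1.66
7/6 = 1.17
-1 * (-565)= 565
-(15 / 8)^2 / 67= -225 / 4288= -0.05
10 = 10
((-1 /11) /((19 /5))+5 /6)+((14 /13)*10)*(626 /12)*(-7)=-21365155 /5434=-3931.75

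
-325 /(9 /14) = -4550 /9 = -505.56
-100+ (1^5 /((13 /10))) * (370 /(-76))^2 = -767475 /9386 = -81.77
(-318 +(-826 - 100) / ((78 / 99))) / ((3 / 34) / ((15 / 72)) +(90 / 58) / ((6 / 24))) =-5317005 / 23608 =-225.22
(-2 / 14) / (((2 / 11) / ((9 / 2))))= -99 / 28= -3.54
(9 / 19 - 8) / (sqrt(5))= -143 * sqrt(5) / 95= -3.37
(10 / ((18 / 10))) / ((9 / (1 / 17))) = 50 / 1377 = 0.04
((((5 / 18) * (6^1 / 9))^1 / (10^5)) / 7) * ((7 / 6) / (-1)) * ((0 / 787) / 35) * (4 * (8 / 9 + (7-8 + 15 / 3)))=0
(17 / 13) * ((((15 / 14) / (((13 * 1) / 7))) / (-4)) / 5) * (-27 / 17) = 81 / 1352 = 0.06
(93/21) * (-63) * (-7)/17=1953/17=114.88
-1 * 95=-95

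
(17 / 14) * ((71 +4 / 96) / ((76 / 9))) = 86955 / 8512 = 10.22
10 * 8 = 80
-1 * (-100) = 100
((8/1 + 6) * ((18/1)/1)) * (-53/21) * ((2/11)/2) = -636/11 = -57.82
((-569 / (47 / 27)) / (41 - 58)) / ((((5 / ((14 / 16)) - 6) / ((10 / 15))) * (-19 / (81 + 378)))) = 967869 / 893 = 1083.84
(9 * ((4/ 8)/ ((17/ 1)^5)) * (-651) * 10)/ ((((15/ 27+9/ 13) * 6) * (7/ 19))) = -3101085/ 414598244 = -0.01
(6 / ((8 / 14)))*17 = 178.50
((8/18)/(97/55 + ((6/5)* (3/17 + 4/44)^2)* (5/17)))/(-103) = -11889460/4929017517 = -0.00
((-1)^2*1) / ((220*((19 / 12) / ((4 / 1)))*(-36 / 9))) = -3 / 1045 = -0.00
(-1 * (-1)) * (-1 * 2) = -2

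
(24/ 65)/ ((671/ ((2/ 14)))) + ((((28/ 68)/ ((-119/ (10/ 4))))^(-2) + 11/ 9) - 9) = 183488672446/ 13738725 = 13355.58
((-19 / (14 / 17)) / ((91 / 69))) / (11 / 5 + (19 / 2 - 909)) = 37145 / 1905267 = 0.02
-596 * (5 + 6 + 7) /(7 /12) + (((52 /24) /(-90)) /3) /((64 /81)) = -164782171 /8960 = -18390.87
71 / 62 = 1.15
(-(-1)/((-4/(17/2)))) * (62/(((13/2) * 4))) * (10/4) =-2635/208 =-12.67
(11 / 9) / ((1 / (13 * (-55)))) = -7865 / 9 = -873.89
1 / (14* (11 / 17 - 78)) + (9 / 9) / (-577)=-28219 / 10622570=-0.00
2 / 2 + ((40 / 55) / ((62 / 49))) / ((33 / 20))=15173 / 11253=1.35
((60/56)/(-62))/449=-15/389732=-0.00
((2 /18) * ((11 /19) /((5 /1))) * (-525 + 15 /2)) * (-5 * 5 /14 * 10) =31625 /266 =118.89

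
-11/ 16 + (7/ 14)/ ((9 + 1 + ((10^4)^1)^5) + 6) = -137500000000000000021/ 200000000000000000032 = -0.69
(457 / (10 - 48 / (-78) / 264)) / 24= 65351 / 34328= 1.90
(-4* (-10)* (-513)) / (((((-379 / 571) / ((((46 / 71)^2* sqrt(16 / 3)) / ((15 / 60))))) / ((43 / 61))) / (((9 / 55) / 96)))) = 144.04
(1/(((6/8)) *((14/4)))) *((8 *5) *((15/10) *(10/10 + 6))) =160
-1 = -1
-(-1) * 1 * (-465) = -465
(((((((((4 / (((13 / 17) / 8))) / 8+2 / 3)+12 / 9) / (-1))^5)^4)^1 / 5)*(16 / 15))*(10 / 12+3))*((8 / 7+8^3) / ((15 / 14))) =3834786754770695999966232406425359683426451456 / 64141752740222698105953375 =59786123561384015641.83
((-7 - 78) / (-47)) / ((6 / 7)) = 595 / 282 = 2.11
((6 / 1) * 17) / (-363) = -34 / 121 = -0.28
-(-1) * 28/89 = 28/89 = 0.31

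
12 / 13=0.92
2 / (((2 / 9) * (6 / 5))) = 15 / 2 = 7.50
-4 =-4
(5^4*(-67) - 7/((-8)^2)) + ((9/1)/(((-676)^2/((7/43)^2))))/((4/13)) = -41875.11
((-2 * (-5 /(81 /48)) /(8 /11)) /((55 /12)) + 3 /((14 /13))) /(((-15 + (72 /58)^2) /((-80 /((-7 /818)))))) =-15822574000 /4991679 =-3169.79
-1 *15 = -15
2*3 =6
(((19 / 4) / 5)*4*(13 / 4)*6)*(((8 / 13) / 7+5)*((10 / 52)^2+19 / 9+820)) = 44002145353 / 141960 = 309961.58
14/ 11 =1.27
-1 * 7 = -7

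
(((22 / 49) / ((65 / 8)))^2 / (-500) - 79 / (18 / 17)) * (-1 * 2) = 1702961911267 / 11412253125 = 149.22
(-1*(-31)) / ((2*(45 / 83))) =2573 / 90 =28.59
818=818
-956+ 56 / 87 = -955.36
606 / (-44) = -303 / 22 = -13.77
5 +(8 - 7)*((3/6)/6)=61/12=5.08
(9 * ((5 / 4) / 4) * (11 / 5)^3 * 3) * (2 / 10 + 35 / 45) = 43923 / 500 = 87.85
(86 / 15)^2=7396 / 225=32.87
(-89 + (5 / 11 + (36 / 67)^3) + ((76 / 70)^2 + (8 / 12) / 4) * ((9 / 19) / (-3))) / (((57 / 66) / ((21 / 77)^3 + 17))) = -309121321330672758 / 177029545425425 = -1746.16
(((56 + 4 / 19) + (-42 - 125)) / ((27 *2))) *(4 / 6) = -2105 / 1539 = -1.37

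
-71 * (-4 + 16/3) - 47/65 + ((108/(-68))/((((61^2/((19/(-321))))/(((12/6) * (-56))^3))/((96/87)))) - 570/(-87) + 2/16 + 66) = -18947798141923/306206894760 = -61.88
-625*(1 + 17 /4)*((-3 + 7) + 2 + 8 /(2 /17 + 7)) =-5656875 /242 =-23375.52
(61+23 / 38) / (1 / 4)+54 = 5708 / 19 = 300.42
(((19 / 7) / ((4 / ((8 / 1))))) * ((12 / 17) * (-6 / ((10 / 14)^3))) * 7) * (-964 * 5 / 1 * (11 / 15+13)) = 62120252544 / 2125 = 29233060.02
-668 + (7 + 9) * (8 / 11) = -7220 / 11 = -656.36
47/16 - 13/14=225/112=2.01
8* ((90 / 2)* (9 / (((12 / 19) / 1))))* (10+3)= 66690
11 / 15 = 0.73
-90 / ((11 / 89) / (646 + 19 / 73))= -377887770 / 803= -470594.98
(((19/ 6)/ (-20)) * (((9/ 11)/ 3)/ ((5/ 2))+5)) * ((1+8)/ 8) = -16017/ 17600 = -0.91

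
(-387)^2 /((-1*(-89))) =149769 /89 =1682.80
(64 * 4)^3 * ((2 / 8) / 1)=4194304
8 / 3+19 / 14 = 169 / 42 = 4.02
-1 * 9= -9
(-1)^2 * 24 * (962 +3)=23160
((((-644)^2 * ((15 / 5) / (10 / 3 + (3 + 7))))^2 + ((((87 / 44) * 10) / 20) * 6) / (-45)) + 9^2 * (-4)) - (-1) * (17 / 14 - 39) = 67050066479107 / 7700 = 8707800841.44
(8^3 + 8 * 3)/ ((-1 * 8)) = -67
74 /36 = 37 /18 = 2.06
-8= -8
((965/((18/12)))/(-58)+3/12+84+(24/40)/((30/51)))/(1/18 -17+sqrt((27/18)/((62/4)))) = -3661064877/836012870 -17424423 * sqrt(93)/2090032175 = -4.46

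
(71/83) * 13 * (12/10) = 5538/415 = 13.34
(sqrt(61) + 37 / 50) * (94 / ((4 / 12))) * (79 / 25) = 7619.30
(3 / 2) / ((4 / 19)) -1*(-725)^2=-4204943 / 8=-525617.88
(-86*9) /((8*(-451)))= 387 /1804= 0.21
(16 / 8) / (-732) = -1 / 366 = -0.00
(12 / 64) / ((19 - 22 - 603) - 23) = -3 / 10064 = -0.00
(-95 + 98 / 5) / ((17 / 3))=-1131 / 85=-13.31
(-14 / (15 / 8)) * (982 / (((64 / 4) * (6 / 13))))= -44681 / 45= -992.91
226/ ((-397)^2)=226/ 157609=0.00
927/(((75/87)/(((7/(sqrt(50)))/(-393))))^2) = 4244527/536281250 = 0.01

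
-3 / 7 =-0.43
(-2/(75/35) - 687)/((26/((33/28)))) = -113509/3640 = -31.18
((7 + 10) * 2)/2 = 17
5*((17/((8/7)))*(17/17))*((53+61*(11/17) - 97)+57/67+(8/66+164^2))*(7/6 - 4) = -300714855805/53064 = -5667022.01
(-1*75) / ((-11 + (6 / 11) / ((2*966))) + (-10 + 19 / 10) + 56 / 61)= 40511625 / 9820928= 4.13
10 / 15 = 2 / 3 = 0.67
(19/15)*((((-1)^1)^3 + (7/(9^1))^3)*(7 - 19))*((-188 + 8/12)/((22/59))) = -486361544/120285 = -4043.41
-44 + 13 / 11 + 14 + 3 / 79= -25010 / 869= -28.78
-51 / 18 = -17 / 6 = -2.83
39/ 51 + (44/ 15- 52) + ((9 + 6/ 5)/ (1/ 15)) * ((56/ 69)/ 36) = -87687/ 1955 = -44.85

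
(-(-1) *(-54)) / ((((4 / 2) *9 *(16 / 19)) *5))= -57 / 80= -0.71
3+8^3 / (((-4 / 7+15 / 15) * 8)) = 457 / 3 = 152.33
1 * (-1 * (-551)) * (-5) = -2755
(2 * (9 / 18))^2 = 1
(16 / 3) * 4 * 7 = 448 / 3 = 149.33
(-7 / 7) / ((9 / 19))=-19 / 9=-2.11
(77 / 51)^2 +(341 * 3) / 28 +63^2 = 291881167 / 72828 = 4007.82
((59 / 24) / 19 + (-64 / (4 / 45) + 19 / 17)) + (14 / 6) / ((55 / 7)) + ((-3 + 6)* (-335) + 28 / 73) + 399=-41210801227 / 31124280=-1324.07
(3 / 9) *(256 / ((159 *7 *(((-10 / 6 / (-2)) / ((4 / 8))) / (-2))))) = -512 / 5565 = -0.09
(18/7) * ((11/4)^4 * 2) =131769/448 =294.13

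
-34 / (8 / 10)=-85 / 2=-42.50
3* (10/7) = 30/7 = 4.29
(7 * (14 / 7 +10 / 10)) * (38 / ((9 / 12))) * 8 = 8512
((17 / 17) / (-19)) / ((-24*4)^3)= 1 / 16809984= 0.00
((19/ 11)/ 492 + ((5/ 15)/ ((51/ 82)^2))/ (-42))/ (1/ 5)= -0.09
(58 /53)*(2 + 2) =4.38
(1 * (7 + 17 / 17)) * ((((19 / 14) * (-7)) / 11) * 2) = -152 / 11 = -13.82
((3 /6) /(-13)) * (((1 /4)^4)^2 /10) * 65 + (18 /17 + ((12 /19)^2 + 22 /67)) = 192517093845 /107788107776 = 1.79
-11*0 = 0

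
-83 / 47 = -1.77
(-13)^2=169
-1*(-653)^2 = -426409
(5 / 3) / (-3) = -0.56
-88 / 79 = -1.11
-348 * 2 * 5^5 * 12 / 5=-5220000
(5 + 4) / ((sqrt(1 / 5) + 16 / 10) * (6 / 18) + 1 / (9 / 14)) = 38070 / 8791 - 1215 * sqrt(5) / 8791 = 4.02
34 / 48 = 17 / 24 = 0.71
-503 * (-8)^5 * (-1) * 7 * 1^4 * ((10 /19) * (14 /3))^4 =-4198833756.50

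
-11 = -11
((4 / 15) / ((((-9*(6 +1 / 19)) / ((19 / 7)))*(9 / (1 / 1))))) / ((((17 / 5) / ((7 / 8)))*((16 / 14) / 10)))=-2527 / 760104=-0.00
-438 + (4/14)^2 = -21458/49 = -437.92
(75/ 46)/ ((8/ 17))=1275/ 368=3.46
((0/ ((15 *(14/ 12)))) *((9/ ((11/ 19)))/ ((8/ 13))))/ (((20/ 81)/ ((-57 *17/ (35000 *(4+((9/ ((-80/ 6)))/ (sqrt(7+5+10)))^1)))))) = 0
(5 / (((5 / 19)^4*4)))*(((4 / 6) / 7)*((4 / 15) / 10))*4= 521284 / 196875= 2.65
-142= -142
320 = 320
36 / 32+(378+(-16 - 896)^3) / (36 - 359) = 6068404107 / 2584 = 2348453.60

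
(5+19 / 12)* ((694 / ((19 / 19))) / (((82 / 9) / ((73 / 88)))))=6003447 / 14432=415.98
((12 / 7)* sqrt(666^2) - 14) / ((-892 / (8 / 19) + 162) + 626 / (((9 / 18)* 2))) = -15788 / 18627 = -0.85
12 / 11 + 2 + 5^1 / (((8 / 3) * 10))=577 / 176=3.28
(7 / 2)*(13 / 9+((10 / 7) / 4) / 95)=3467 / 684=5.07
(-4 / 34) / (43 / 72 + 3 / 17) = -144 / 947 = -0.15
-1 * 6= -6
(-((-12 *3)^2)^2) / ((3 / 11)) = -6158592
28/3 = 9.33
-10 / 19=-0.53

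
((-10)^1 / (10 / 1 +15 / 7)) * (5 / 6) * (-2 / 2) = 35 / 51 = 0.69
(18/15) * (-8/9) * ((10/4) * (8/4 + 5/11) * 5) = -360/11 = -32.73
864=864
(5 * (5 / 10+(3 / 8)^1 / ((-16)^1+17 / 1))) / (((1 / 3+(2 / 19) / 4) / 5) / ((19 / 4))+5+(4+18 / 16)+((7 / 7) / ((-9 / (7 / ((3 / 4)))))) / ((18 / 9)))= 243675 / 535897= 0.45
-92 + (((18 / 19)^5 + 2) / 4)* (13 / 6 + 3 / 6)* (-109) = -292.79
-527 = -527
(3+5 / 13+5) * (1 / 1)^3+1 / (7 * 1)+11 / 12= 10313 / 1092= 9.44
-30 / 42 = -5 / 7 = -0.71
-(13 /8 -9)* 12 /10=177 /20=8.85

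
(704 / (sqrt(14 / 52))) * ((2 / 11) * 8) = 1024 * sqrt(182) / 7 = 1973.50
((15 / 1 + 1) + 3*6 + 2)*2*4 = 288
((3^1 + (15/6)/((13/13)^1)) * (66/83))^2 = 131769/6889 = 19.13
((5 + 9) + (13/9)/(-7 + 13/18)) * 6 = 9336/113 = 82.62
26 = 26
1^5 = 1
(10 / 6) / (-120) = -1 / 72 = -0.01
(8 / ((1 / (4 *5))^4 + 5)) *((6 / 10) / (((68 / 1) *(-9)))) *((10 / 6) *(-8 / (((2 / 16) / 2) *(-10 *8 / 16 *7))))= -8192000 / 856801071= -0.01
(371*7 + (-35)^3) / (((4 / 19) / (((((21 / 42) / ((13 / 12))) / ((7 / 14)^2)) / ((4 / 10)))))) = -11479230 / 13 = -883017.69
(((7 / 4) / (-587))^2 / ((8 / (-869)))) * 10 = -212905 / 22052416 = -0.01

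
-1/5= -0.20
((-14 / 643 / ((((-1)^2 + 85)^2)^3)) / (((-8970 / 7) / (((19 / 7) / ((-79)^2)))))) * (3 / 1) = 133 / 2427152451691536612160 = 0.00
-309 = -309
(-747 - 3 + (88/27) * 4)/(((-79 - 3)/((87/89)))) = 288521/32841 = 8.79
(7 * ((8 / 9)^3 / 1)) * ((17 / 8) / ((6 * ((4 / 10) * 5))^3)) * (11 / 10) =1309 / 196830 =0.01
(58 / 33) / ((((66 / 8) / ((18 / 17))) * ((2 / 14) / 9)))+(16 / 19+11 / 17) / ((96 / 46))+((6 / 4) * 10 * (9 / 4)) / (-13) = 300662231 / 24387792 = 12.33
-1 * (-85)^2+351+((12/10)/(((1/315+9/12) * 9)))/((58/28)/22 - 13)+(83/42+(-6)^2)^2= -5431.82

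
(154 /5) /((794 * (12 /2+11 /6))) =462 /93295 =0.00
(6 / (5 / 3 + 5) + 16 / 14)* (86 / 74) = 6149 / 2590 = 2.37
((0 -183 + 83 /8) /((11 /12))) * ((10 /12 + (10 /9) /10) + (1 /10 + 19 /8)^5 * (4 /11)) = -11045828627461 /1689600000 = -6537.54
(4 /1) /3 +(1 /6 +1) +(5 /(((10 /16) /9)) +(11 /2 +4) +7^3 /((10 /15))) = 1197 /2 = 598.50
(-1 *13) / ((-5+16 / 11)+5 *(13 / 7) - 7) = 1001 / 97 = 10.32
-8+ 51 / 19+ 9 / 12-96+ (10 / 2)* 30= 49.43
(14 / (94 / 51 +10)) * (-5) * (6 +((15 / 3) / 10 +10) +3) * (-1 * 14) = 487305 / 302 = 1613.59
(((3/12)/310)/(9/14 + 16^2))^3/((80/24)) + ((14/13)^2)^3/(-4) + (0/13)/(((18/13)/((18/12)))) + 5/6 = 709697030044510446431039383/1600766874608504961979920000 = 0.44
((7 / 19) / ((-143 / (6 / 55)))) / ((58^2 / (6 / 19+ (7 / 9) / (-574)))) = -30863 / 1174808357580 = -0.00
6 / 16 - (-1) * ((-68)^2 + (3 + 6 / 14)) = 259157 / 56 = 4627.80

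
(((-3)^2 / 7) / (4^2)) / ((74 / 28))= 0.03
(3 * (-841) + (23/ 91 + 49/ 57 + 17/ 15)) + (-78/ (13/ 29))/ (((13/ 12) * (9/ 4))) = -67227122/ 25935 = -2592.14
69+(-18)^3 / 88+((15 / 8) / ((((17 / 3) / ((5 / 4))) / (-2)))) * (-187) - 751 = -104471 / 176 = -593.59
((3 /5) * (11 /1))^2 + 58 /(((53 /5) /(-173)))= -1196533 /1325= -903.04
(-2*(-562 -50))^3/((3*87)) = 203751936/29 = 7025928.83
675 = 675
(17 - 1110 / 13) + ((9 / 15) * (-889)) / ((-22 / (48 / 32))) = -32.02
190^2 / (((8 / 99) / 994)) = 444057075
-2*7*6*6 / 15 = -168 / 5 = -33.60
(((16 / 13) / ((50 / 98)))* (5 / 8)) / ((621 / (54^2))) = 10584 / 1495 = 7.08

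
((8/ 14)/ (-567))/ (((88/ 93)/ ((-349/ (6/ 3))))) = 10819/ 58212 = 0.19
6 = 6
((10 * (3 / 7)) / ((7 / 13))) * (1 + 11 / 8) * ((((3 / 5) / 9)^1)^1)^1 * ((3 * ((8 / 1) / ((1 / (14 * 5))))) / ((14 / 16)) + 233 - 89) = 2601.06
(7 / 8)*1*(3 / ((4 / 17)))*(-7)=-78.09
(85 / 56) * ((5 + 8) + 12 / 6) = 1275 / 56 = 22.77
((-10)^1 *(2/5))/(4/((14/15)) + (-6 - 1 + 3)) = -14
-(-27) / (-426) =-9 / 142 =-0.06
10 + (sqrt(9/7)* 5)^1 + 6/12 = 15* sqrt(7)/7 + 21/2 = 16.17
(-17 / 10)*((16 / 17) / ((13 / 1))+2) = -229 / 65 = -3.52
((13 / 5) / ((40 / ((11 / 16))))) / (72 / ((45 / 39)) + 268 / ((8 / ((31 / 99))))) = 14157 / 23091520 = 0.00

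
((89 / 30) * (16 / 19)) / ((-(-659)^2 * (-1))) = 712 / 123770085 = 0.00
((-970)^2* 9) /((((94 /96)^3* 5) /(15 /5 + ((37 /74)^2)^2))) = 573608770560 /103823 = 5524871.85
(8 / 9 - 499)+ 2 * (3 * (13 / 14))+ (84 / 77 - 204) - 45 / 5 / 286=-12531163 / 18018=-695.48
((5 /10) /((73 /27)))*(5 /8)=135 /1168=0.12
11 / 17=0.65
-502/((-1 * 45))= 502/45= 11.16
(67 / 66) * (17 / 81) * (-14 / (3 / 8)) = -63784 / 8019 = -7.95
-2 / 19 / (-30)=1 / 285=0.00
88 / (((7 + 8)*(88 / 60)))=4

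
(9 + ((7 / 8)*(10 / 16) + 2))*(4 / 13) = 739 / 208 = 3.55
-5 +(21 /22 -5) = -199 /22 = -9.05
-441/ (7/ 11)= -693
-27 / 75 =-9 / 25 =-0.36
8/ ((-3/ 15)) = -40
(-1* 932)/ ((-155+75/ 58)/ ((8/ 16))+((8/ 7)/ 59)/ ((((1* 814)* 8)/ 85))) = 9086327096/ 2997060065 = 3.03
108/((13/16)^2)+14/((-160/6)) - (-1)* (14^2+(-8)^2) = 2859971/6760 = 423.07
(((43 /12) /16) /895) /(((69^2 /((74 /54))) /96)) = 0.00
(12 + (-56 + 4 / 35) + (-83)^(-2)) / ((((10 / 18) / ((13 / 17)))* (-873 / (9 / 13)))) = 0.05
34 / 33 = 1.03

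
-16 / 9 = -1.78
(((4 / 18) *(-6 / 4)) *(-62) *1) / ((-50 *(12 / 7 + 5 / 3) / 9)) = -1953 / 1775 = -1.10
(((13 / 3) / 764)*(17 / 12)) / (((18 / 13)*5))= 0.00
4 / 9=0.44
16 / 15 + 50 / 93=746 / 465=1.60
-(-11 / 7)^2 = -121 / 49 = -2.47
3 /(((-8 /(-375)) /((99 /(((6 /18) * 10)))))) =66825 /16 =4176.56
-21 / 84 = -1 / 4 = -0.25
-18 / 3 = -6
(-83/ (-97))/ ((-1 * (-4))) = 83/ 388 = 0.21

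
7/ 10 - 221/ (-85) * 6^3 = 5623/ 10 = 562.30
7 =7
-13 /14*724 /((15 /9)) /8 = -7059 /140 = -50.42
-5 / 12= -0.42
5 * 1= 5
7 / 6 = 1.17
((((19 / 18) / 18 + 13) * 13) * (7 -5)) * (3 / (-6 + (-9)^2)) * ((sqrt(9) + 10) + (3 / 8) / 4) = 23046257 / 129600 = 177.83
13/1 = 13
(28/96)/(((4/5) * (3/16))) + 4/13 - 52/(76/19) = -2515/234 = -10.75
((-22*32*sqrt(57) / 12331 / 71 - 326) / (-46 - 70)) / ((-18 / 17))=-2771 / 1044 - 136*sqrt(57) / 20773251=-2.65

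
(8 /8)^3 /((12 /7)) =7 /12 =0.58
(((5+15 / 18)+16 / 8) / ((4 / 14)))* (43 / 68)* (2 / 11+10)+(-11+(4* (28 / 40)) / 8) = 1861087 / 11220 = 165.87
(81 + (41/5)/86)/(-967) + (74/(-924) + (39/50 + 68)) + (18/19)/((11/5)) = 69.05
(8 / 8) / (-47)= -1 / 47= -0.02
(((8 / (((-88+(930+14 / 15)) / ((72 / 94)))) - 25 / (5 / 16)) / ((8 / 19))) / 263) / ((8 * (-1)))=28225165 / 312584968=0.09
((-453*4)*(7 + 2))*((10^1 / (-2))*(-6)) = -489240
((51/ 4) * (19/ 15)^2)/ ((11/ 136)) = 208658/ 825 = 252.92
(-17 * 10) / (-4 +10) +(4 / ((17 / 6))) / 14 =-10079 / 357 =-28.23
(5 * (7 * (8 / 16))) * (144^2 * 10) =3628800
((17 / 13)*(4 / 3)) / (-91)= -68 / 3549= -0.02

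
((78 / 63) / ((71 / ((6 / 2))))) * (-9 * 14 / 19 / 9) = -52 / 1349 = -0.04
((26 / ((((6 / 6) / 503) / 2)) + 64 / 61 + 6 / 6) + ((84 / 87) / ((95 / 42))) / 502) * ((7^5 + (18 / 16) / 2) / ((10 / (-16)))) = -296725754831656733 / 421818050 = -703444897.23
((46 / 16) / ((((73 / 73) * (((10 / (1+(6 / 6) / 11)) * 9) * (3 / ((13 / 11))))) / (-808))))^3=-220326975764792 / 161433496125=-1364.82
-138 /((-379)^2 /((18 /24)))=-207 /287282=-0.00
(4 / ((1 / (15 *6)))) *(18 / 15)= 432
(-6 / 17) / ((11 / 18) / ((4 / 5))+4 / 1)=-432 / 5831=-0.07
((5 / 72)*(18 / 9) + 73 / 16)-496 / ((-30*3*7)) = 9221 / 1680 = 5.49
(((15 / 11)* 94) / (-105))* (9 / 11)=-846 / 847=-1.00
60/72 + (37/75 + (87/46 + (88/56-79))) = -896093/12075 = -74.21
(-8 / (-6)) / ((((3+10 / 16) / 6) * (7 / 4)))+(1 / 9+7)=15296 / 1827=8.37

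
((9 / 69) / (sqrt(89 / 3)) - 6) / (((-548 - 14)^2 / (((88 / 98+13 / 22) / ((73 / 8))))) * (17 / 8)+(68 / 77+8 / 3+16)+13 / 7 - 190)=-5932080 / 4066737228703+2966040 * sqrt(267) / 8324611107155041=-0.00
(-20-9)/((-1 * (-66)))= -29/66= -0.44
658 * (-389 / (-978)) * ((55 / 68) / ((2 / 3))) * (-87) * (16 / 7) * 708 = -44705003.06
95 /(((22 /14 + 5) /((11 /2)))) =7315 /92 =79.51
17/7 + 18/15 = 127/35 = 3.63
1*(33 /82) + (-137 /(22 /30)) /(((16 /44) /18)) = -9247.10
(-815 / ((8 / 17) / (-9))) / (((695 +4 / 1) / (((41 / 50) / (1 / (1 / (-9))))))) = -113611 / 55920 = -2.03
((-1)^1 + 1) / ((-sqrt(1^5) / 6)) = 0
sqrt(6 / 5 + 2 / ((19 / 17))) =2 * sqrt(6745) / 95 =1.73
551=551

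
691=691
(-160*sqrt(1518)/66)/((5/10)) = -160*sqrt(1518)/33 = -188.90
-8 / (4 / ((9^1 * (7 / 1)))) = -126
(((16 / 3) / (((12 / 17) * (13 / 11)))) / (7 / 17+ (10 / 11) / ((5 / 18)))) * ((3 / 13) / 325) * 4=559504 / 113529975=0.00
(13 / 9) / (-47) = -0.03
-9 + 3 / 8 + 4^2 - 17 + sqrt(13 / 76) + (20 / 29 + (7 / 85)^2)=-8.51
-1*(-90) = 90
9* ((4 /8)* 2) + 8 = 17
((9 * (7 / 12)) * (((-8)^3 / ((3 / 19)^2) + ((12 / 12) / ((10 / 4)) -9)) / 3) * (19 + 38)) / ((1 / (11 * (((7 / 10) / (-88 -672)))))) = 20763.78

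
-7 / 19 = -0.37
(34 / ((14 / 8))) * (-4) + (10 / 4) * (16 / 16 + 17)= -229 / 7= -32.71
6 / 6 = 1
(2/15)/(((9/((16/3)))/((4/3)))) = 128/1215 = 0.11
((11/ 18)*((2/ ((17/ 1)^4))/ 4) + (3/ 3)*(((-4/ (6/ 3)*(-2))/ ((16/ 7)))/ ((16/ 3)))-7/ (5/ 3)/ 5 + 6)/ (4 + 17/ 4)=0.67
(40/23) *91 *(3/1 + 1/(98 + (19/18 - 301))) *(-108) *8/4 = -1711958976/16721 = -102383.77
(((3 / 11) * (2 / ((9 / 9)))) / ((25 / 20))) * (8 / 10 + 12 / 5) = 384 / 275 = 1.40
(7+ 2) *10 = 90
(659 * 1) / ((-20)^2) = 659 / 400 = 1.65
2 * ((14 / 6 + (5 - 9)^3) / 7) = -370 / 21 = -17.62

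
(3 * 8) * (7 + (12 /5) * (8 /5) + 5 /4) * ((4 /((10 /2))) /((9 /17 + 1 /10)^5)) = 32958856569600 /14025517307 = 2349.92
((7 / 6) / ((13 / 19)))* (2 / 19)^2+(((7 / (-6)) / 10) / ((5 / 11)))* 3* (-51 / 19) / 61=238553 / 4520100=0.05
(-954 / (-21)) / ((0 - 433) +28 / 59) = -18762 / 178633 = -0.11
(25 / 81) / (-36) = -25 / 2916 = -0.01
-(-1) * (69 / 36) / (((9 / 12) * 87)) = 23 / 783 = 0.03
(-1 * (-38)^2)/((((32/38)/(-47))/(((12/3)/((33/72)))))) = 7736952/11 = 703359.27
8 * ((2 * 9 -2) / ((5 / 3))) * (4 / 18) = 256 / 15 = 17.07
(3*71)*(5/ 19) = 1065/ 19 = 56.05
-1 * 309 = -309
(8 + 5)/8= 13/8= 1.62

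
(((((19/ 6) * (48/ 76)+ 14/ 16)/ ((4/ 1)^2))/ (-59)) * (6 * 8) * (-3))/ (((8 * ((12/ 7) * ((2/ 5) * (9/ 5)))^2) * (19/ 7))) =4930625/ 371920896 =0.01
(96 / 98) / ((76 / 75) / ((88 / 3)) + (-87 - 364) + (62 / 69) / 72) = -32788800 / 15094252873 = -0.00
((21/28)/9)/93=1/1116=0.00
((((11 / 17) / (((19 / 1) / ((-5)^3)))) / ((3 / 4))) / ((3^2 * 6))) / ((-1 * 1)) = 2750 / 26163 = 0.11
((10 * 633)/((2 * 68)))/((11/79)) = 250035/748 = 334.27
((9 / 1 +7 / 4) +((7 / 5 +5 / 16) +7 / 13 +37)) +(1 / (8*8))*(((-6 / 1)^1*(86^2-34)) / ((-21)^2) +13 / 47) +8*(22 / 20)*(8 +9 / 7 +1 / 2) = 1289096869 / 9580480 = 134.55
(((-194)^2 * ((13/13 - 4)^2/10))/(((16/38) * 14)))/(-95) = -84681/1400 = -60.49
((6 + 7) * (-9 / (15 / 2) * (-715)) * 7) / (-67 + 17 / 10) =-780780 / 653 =-1195.68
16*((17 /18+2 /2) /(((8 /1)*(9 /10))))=350 /81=4.32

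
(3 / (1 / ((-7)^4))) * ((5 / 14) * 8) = 20580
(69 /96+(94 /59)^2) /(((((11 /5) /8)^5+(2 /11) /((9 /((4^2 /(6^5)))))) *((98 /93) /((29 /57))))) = 404990357112000000 /415744188601567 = 974.13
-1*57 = -57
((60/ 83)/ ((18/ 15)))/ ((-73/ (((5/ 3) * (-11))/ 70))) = 0.00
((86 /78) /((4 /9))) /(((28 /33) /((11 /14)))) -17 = -299701 /20384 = -14.70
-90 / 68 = -45 / 34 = -1.32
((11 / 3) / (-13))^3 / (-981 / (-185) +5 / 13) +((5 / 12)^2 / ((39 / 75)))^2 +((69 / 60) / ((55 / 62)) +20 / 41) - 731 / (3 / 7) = -35415202228682767 / 20786314348800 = -1703.77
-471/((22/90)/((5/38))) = -105975/418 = -253.53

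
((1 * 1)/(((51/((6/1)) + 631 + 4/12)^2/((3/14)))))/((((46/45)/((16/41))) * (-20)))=-972/97285016521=-0.00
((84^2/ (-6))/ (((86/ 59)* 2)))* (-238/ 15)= 1376116/ 215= 6400.54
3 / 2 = 1.50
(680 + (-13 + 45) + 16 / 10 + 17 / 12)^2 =1840495801 / 3600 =511248.83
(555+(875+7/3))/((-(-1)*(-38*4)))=-4297/456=-9.42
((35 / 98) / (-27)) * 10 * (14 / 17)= -0.11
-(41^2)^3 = -4750104241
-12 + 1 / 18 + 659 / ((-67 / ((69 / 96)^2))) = -10512859 / 617472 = -17.03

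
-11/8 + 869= 6941/8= 867.62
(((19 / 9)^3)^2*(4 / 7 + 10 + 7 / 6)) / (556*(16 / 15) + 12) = 115968096665 / 67527019224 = 1.72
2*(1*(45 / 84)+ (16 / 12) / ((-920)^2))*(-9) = -7141521 / 740600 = -9.64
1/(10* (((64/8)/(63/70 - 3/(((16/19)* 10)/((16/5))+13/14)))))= 543/757600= 0.00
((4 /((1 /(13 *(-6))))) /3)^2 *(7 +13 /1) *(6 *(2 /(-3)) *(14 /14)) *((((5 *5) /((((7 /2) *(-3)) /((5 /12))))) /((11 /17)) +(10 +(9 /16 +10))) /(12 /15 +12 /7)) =-7131698600 /1089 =-6548850.87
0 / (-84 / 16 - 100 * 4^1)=0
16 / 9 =1.78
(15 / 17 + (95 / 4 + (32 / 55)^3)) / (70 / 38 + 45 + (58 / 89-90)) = -475012636159 / 813191753000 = -0.58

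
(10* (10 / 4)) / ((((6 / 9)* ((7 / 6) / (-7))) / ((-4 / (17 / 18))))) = 16200 / 17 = 952.94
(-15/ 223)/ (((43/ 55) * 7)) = -825/ 67123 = -0.01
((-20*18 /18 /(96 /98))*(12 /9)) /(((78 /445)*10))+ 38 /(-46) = -528191 /32292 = -16.36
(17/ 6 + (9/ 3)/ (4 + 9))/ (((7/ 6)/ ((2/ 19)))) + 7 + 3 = 10.28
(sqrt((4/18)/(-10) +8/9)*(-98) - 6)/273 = -14*sqrt(195)/585 - 2/91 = -0.36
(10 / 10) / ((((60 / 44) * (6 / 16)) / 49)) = 4312 / 45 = 95.82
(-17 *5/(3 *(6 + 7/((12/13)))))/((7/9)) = -3060/1141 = -2.68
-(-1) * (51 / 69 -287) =-6584 / 23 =-286.26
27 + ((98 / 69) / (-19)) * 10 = 34417 / 1311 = 26.25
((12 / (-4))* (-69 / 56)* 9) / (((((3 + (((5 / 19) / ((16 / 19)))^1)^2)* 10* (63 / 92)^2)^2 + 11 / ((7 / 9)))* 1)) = 30370476589056 / 205532332713479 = 0.15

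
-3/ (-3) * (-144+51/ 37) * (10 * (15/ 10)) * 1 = -79155/ 37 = -2139.32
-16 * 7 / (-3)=112 / 3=37.33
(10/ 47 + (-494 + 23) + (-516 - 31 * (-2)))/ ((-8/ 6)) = 130395/ 188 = 693.59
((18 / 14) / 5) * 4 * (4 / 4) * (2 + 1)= 108 / 35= 3.09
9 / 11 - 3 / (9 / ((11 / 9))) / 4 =851 / 1188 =0.72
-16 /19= -0.84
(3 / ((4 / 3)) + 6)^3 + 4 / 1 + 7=36641 / 64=572.52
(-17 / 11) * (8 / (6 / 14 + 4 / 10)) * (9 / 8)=-5355 / 319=-16.79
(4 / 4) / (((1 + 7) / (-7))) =-7 / 8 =-0.88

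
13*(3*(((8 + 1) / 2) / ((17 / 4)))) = 702 / 17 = 41.29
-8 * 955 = -7640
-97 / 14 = -6.93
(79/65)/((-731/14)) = -1106/47515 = -0.02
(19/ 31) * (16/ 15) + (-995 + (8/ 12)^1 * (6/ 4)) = -461906/ 465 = -993.35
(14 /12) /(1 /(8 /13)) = 28 /39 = 0.72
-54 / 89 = -0.61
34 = 34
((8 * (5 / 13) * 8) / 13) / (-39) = -0.05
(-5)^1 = -5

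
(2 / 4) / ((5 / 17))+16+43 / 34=1612 / 85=18.96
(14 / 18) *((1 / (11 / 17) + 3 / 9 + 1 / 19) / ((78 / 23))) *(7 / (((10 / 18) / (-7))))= -9553579 / 244530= -39.07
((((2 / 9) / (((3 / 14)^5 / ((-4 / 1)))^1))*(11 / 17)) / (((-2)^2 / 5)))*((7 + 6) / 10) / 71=-76908832 / 2639709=-29.14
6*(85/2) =255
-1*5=-5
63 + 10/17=1081/17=63.59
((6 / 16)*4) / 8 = 3 / 16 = 0.19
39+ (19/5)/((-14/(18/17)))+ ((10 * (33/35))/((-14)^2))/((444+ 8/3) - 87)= 2435669643/62916490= 38.71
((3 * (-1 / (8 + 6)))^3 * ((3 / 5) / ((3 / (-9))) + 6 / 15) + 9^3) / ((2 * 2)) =1428867 / 7840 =182.25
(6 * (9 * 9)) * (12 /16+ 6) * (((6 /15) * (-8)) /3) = -17496 /5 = -3499.20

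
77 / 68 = 1.13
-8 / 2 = -4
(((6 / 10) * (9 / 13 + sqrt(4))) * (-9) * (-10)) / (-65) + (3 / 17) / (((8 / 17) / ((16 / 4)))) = -249 / 338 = -0.74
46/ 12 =23/ 6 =3.83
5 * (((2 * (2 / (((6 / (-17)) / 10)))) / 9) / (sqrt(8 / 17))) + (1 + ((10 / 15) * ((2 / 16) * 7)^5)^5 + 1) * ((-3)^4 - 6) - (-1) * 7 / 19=273845978685901554932355133 / 1816930504284095995969536 - 425 * sqrt(34) / 27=58.94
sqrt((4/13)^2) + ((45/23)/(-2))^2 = 34789/27508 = 1.26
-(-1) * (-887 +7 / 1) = -880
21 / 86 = 0.24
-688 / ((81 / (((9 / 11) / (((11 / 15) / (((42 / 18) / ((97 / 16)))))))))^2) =-215756800 / 11158330689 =-0.02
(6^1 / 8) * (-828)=-621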